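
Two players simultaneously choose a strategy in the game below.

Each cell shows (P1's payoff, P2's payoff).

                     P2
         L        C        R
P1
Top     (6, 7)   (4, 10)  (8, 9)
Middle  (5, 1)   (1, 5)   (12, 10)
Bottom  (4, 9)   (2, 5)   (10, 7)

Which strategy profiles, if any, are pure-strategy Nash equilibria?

Check each profile: it is a Nash equilibrium iff no player can strictly gain by switching unilaterally.
(Top, L): P2 can switch to C (7 → 10). Not NE.
(Top, C): P1 gets 4, best alternative 2; P2 gets 10, best alternative 9. No profitable deviation — NE.
(Top, R): P1 can switch to Middle (8 → 12). Not NE.
(Middle, L): P1 can switch to Top (5 → 6). Not NE.
(Middle, C): P1 can switch to Top (1 → 4). Not NE.
(Middle, R): P1 gets 12, best alternative 10; P2 gets 10, best alternative 5. No profitable deviation — NE.
(Bottom, L): P1 can switch to Top (4 → 6). Not NE.
(Bottom, C): P1 can switch to Top (2 → 4). Not NE.
(Bottom, R): P1 can switch to Middle (10 → 12). Not NE.

Pure-strategy Nash equilibria: (Top, C) and (Middle, R)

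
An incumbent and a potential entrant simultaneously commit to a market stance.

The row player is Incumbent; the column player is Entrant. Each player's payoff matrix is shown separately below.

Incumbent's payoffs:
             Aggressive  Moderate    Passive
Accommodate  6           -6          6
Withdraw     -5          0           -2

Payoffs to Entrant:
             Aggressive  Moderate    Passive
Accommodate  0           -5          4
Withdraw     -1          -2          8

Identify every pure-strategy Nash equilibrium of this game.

The unique pure-strategy Nash equilibrium is (Accommodate, Passive).

Check each profile: it is a Nash equilibrium iff no player can strictly gain by switching unilaterally.
(Accommodate, Aggressive): Entrant can switch to Passive (0 → 4). Not NE.
(Accommodate, Moderate): Incumbent can switch to Withdraw (-6 → 0). Not NE.
(Accommodate, Passive): Incumbent gets 6, best alternative -2; Entrant gets 4, best alternative 0. No profitable deviation — NE.
(Withdraw, Aggressive): Incumbent can switch to Accommodate (-5 → 6). Not NE.
(Withdraw, Moderate): Entrant can switch to Aggressive (-2 → -1). Not NE.
(Withdraw, Passive): Incumbent can switch to Accommodate (-2 → 6). Not NE.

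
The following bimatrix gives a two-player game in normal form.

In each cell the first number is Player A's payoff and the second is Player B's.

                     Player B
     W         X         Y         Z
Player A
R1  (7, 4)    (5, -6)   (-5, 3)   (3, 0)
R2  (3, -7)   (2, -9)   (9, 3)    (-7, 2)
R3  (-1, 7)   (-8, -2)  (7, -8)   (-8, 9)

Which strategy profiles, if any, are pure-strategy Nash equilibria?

For each strategy profile, look for a profitable unilateral deviation.
(R1, W): Player A gets 7, best alternative 3; Player B gets 4, best alternative 3. No profitable deviation — NE.
(R1, X): Player B can switch to W (-6 → 4). Not NE.
(R1, Y): Player A can switch to R2 (-5 → 9). Not NE.
(R1, Z): Player B can switch to W (0 → 4). Not NE.
(R2, W): Player A can switch to R1 (3 → 7). Not NE.
(R2, X): Player A can switch to R1 (2 → 5). Not NE.
(R2, Y): Player A gets 9, best alternative 7; Player B gets 3, best alternative 2. No profitable deviation — NE.
(R2, Z): Player A can switch to R1 (-7 → 3). Not NE.
(R3, W): Player A can switch to R1 (-1 → 7). Not NE.
(R3, X): Player A can switch to R1 (-8 → 5). Not NE.
(R3, Y): Player A can switch to R2 (7 → 9). Not NE.
(R3, Z): Player A can switch to R1 (-8 → 3). Not NE.

Pure-strategy Nash equilibria: (R1, W) and (R2, Y)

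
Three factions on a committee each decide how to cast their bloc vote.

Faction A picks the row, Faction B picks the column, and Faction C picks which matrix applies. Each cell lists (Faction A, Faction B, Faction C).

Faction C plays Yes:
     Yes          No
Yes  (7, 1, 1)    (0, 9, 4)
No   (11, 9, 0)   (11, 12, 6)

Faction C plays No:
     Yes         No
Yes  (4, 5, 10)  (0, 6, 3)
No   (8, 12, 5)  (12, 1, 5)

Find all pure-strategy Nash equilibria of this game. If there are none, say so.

The pure Nash equilibria are (No, Yes, No), (No, No, Yes).

Faction A against (Yes, Yes): payoffs 7, 11 → best response No.
Faction A against (Yes, No): payoffs 4, 8 → best response No.
Faction A against (No, Yes): payoffs 0, 11 → best response No.
Faction A against (No, No): payoffs 0, 12 → best response No.
Faction B against (Yes, Yes): payoffs 1, 9 → best response No.
Faction B against (Yes, No): payoffs 5, 6 → best response No.
Faction B against (No, Yes): payoffs 9, 12 → best response No.
Faction B against (No, No): payoffs 12, 1 → best response Yes.
Faction C against (Yes, Yes): payoffs 1, 10 → best response No.
Faction C against (Yes, No): payoffs 4, 3 → best response Yes.
Faction C against (No, Yes): payoffs 0, 5 → best response No.
Faction C against (No, No): payoffs 6, 5 → best response Yes.
Mutual best responses: (No, Yes, No); (No, No, Yes).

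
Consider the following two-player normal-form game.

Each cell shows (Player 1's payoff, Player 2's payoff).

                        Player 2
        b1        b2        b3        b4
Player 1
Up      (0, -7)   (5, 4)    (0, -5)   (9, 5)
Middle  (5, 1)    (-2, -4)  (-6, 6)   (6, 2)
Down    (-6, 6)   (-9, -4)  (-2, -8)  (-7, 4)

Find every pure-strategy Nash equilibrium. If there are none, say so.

The unique pure-strategy Nash equilibrium is (Up, b4).

Mark each player's best response to every combination of opponents' strategies; a profile where every player is best-responding is a pure Nash equilibrium.
Player 1 against b1: payoffs 0, 5, -6 → best response Middle.
Player 1 against b2: payoffs 5, -2, -9 → best response Up.
Player 1 against b3: payoffs 0, -6, -2 → best response Up.
Player 1 against b4: payoffs 9, 6, -7 → best response Up.
Player 2 against Up: payoffs -7, 4, -5, 5 → best response b4.
Player 2 against Middle: payoffs 1, -4, 6, 2 → best response b3.
Player 2 against Down: payoffs 6, -4, -8, 4 → best response b1.
Mutual best responses: (Up, b4).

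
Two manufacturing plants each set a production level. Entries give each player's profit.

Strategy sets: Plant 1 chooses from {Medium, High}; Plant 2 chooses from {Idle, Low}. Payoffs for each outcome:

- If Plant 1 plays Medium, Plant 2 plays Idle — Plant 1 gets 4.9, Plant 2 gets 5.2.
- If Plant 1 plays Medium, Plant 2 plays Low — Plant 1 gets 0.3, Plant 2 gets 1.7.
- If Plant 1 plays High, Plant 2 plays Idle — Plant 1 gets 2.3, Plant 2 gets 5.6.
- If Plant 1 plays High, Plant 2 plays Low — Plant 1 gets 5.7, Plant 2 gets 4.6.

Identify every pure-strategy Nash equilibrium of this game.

Pure NE: (Medium, Idle)

Check each profile: it is a Nash equilibrium iff no player can strictly gain by switching unilaterally.
(Medium, Idle): Plant 1 gets 4.9, best alternative 2.3; Plant 2 gets 5.2, best alternative 1.7. No profitable deviation — NE.
(Medium, Low): Plant 1 can switch to High (0.3 → 5.7). Not NE.
(High, Idle): Plant 1 can switch to Medium (2.3 → 4.9). Not NE.
(High, Low): Plant 2 can switch to Idle (4.6 → 5.6). Not NE.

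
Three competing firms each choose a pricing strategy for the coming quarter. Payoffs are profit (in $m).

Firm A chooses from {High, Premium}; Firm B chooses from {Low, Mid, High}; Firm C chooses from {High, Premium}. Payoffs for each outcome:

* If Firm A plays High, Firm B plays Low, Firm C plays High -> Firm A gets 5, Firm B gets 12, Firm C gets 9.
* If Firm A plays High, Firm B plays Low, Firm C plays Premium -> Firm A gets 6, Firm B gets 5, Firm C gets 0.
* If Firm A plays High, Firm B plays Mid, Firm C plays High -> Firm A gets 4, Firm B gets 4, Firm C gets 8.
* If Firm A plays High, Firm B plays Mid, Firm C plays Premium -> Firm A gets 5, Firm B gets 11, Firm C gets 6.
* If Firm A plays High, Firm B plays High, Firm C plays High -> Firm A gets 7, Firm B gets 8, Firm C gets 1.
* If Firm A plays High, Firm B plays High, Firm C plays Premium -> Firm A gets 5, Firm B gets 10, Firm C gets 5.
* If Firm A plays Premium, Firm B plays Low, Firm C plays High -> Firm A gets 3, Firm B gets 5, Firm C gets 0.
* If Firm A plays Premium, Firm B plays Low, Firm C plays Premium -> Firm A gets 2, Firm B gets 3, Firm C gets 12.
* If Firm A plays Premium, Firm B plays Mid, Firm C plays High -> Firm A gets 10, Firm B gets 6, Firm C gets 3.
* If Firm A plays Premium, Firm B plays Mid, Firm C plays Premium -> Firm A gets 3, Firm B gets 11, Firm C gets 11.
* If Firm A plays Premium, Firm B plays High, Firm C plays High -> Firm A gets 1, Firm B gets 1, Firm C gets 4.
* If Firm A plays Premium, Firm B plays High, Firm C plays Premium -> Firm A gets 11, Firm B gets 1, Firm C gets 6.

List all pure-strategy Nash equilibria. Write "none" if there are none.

(High, Low, High): Firm A gets 5, best alternative 3; Firm B gets 12, best alternative 8; Firm C gets 9, best alternative 0. No profitable deviation — NE.
(High, Low, Premium): Firm B can switch to Mid (5 → 11). Not NE.
(High, Mid, High): Firm A can switch to Premium (4 → 10). Not NE.
(High, Mid, Premium): Firm C can switch to High (6 → 8). Not NE.
(High, High, High): Firm B can switch to Low (8 → 12). Not NE.
(High, High, Premium): Firm A can switch to Premium (5 → 11). Not NE.
(Premium, Low, High): Firm A can switch to High (3 → 5). Not NE.
(Premium, Low, Premium): Firm A can switch to High (2 → 6). Not NE.
(Premium, Mid, High): Firm C can switch to Premium (3 → 11). Not NE.
(The remaining 3 profiles each have a profitable deviation by the same check.)

Pure NE: (High, Low, High)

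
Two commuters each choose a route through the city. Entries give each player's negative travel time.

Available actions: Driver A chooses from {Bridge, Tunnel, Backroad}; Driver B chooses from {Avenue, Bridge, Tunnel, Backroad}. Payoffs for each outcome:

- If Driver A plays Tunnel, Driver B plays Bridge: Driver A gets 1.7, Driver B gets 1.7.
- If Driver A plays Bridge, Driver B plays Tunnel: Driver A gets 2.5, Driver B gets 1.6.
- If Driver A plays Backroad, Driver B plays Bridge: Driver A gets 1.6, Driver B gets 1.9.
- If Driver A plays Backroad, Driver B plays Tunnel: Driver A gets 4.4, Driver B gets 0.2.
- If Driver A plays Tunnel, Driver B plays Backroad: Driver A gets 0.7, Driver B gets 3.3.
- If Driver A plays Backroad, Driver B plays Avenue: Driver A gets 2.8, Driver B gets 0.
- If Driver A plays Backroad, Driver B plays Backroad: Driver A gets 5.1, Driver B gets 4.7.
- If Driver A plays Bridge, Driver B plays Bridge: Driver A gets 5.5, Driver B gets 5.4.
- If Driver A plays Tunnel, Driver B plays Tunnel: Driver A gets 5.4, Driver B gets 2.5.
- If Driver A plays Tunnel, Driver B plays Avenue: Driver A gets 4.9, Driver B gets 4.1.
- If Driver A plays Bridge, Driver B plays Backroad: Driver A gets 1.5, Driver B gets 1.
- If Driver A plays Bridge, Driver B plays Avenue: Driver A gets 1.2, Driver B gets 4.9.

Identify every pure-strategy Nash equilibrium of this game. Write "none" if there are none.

The pure Nash equilibria are (Bridge, Bridge); (Tunnel, Avenue); (Backroad, Backroad).

Driver A against Avenue: payoffs 1.2, 4.9, 2.8 → best response Tunnel.
Driver A against Bridge: payoffs 5.5, 1.7, 1.6 → best response Bridge.
Driver A against Tunnel: payoffs 2.5, 5.4, 4.4 → best response Tunnel.
Driver A against Backroad: payoffs 1.5, 0.7, 5.1 → best response Backroad.
Driver B against Bridge: payoffs 4.9, 5.4, 1.6, 1 → best response Bridge.
Driver B against Tunnel: payoffs 4.1, 1.7, 2.5, 3.3 → best response Avenue.
Driver B against Backroad: payoffs 0, 1.9, 0.2, 4.7 → best response Backroad.
Mutual best responses: (Bridge, Bridge); (Tunnel, Avenue); (Backroad, Backroad).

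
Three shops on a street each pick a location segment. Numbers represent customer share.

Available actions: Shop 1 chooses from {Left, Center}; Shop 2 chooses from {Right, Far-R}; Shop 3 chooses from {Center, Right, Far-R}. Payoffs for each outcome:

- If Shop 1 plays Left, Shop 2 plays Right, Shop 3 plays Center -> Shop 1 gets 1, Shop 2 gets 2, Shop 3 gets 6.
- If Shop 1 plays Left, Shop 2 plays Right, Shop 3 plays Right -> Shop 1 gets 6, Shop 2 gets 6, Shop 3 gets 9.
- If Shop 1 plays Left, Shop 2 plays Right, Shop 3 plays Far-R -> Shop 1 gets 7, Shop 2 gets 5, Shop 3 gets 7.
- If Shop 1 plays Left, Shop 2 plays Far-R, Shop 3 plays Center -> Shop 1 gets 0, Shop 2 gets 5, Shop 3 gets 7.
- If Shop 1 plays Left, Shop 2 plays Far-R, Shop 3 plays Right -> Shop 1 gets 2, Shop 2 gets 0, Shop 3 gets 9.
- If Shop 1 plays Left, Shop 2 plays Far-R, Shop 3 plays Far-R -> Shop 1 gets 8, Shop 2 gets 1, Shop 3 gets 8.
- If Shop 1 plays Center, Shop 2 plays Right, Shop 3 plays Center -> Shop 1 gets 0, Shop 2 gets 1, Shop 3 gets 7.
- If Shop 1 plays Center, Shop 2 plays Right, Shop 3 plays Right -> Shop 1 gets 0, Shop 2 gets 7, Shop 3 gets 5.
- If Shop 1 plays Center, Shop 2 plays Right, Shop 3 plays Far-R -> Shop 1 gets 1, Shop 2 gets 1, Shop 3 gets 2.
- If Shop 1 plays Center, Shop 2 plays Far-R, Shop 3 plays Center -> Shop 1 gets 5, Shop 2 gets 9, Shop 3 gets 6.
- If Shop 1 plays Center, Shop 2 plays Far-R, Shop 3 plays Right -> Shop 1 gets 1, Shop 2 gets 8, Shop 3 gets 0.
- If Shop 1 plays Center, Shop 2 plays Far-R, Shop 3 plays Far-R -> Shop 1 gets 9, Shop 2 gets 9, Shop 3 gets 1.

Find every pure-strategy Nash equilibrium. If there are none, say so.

The pure Nash equilibria are (Left, Right, Right) and (Center, Far-R, Center).

Shop 1 against (Right, Center): payoffs 1, 0 → best response Left.
Shop 1 against (Right, Right): payoffs 6, 0 → best response Left.
Shop 1 against (Right, Far-R): payoffs 7, 1 → best response Left.
Shop 1 against (Far-R, Center): payoffs 0, 5 → best response Center.
Shop 1 against (Far-R, Right): payoffs 2, 1 → best response Left.
Shop 1 against (Far-R, Far-R): payoffs 8, 9 → best response Center.
Shop 2 against (Left, Center): payoffs 2, 5 → best response Far-R.
Shop 2 against (Left, Right): payoffs 6, 0 → best response Right.
Shop 2 against (Left, Far-R): payoffs 5, 1 → best response Right.
Shop 2 against (Center, Center): payoffs 1, 9 → best response Far-R.
Shop 2 against (Center, Right): payoffs 7, 8 → best response Far-R.
Shop 2 against (Center, Far-R): payoffs 1, 9 → best response Far-R.
Shop 3 against (Left, Right): payoffs 6, 9, 7 → best response Right.
Shop 3 against (Left, Far-R): payoffs 7, 9, 8 → best response Right.
Shop 3 against (Center, Right): payoffs 7, 5, 2 → best response Center.
Shop 3 against (Center, Far-R): payoffs 6, 0, 1 → best response Center.
Mutual best responses: (Left, Right, Right); (Center, Far-R, Center).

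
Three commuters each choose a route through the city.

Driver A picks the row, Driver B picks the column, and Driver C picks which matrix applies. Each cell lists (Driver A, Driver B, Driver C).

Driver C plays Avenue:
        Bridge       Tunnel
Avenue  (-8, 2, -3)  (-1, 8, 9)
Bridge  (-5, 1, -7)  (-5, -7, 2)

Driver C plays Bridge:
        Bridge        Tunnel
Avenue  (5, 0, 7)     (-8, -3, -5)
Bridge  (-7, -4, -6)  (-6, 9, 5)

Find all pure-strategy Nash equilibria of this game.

Driver A against (Bridge, Avenue): payoffs -8, -5 → best response Bridge.
Driver A against (Bridge, Bridge): payoffs 5, -7 → best response Avenue.
Driver A against (Tunnel, Avenue): payoffs -1, -5 → best response Avenue.
Driver A against (Tunnel, Bridge): payoffs -8, -6 → best response Bridge.
Driver B against (Avenue, Avenue): payoffs 2, 8 → best response Tunnel.
Driver B against (Avenue, Bridge): payoffs 0, -3 → best response Bridge.
Driver B against (Bridge, Avenue): payoffs 1, -7 → best response Bridge.
Driver B against (Bridge, Bridge): payoffs -4, 9 → best response Tunnel.
Driver C against (Avenue, Bridge): payoffs -3, 7 → best response Bridge.
Driver C against (Avenue, Tunnel): payoffs 9, -5 → best response Avenue.
Driver C against (Bridge, Bridge): payoffs -7, -6 → best response Bridge.
Driver C against (Bridge, Tunnel): payoffs 2, 5 → best response Bridge.
Mutual best responses: (Avenue, Bridge, Bridge); (Avenue, Tunnel, Avenue); (Bridge, Tunnel, Bridge).

(Avenue, Bridge, Bridge); (Avenue, Tunnel, Avenue); (Bridge, Tunnel, Bridge)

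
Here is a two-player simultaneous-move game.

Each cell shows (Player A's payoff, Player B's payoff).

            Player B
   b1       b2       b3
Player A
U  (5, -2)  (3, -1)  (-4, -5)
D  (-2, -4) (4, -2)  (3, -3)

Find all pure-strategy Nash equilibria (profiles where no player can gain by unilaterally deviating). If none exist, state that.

(D, b2)

Player A against b1: payoffs 5, -2 → best response U.
Player A against b2: payoffs 3, 4 → best response D.
Player A against b3: payoffs -4, 3 → best response D.
Player B against U: payoffs -2, -1, -5 → best response b2.
Player B against D: payoffs -4, -2, -3 → best response b2.
Mutual best responses: (D, b2).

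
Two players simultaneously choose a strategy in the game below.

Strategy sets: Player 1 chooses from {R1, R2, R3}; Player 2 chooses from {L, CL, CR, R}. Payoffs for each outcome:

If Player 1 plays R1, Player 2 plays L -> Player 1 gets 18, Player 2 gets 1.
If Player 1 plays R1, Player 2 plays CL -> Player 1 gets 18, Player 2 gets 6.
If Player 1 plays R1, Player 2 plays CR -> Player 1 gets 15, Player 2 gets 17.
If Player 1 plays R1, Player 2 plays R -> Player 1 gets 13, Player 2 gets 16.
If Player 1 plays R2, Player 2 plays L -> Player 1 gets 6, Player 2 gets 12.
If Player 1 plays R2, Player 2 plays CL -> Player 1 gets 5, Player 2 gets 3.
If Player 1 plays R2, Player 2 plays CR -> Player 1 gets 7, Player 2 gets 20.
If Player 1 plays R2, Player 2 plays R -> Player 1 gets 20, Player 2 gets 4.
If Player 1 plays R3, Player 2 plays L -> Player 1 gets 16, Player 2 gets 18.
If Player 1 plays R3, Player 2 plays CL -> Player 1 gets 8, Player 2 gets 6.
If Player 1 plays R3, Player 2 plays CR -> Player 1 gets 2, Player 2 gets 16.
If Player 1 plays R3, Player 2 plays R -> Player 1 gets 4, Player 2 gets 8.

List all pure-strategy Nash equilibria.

Player 1 against L: payoffs 18, 6, 16 → best response R1.
Player 1 against CL: payoffs 18, 5, 8 → best response R1.
Player 1 against CR: payoffs 15, 7, 2 → best response R1.
Player 1 against R: payoffs 13, 20, 4 → best response R2.
Player 2 against R1: payoffs 1, 6, 17, 16 → best response CR.
Player 2 against R2: payoffs 12, 3, 20, 4 → best response CR.
Player 2 against R3: payoffs 18, 6, 16, 8 → best response L.
Mutual best responses: (R1, CR).

The unique pure-strategy Nash equilibrium is (R1, CR).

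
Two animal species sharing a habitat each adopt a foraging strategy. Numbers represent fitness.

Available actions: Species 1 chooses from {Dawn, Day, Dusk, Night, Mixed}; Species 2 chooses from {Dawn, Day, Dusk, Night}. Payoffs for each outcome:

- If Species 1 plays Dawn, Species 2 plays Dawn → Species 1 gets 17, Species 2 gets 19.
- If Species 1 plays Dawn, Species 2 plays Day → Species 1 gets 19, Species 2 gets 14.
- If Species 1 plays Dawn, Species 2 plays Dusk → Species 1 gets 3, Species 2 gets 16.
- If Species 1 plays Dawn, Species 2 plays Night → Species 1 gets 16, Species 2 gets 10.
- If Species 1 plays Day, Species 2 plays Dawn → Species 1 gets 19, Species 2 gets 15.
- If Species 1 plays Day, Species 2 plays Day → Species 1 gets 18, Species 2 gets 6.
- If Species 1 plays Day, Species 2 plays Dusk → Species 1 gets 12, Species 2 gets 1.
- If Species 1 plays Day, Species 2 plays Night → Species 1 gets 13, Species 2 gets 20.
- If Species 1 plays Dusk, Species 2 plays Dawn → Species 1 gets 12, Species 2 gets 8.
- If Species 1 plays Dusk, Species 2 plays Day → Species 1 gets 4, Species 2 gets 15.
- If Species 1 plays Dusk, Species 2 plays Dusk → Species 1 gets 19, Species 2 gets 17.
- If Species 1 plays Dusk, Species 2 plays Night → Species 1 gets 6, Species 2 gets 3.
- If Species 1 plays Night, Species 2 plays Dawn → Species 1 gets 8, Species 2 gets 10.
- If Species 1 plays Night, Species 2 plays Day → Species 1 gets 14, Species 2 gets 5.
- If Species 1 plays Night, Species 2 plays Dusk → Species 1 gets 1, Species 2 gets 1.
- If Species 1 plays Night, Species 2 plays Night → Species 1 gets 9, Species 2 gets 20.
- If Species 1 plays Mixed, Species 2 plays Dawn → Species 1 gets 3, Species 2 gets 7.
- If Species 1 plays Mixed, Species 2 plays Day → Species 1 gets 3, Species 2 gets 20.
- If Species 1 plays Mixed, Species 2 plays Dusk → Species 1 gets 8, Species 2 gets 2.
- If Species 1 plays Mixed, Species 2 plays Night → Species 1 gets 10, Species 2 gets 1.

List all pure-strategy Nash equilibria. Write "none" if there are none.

The unique pure-strategy Nash equilibrium is (Dusk, Dusk).

Check each profile: it is a Nash equilibrium iff no player can strictly gain by switching unilaterally.
(Dawn, Dawn): Species 1 can switch to Day (17 → 19). Not NE.
(Dawn, Day): Species 2 can switch to Dawn (14 → 19). Not NE.
(Dawn, Dusk): Species 1 can switch to Day (3 → 12). Not NE.
(Dawn, Night): Species 2 can switch to Dawn (10 → 19). Not NE.
(Day, Dawn): Species 2 can switch to Night (15 → 20). Not NE.
(Day, Day): Species 1 can switch to Dawn (18 → 19). Not NE.
(Day, Dusk): Species 1 can switch to Dusk (12 → 19). Not NE.
(Day, Night): Species 1 can switch to Dawn (13 → 16). Not NE.
(Dusk, Dawn): Species 1 can switch to Dawn (12 → 17). Not NE.
(Dusk, Day): Species 1 can switch to Dawn (4 → 19). Not NE.
(Dusk, Dusk): Species 1 gets 19, best alternative 12; Species 2 gets 17, best alternative 15. No profitable deviation — NE.
(The remaining 9 profiles each have a profitable deviation by the same check.)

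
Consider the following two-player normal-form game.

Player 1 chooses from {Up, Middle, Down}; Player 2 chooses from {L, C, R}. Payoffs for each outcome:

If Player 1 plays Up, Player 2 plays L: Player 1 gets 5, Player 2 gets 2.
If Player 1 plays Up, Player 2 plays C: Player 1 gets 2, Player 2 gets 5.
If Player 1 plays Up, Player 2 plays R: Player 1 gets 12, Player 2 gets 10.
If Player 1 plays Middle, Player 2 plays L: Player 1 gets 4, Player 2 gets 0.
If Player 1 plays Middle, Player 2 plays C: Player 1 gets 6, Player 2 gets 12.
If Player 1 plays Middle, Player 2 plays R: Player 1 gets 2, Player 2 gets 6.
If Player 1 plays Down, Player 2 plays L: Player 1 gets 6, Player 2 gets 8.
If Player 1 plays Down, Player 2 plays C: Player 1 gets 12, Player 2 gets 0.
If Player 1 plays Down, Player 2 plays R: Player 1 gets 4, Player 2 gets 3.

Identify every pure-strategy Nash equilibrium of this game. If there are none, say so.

Player 1 against L: payoffs 5, 4, 6 → best response Down.
Player 1 against C: payoffs 2, 6, 12 → best response Down.
Player 1 against R: payoffs 12, 2, 4 → best response Up.
Player 2 against Up: payoffs 2, 5, 10 → best response R.
Player 2 against Middle: payoffs 0, 12, 6 → best response C.
Player 2 against Down: payoffs 8, 0, 3 → best response L.
Mutual best responses: (Up, R); (Down, L).

Pure-strategy Nash equilibria: (Up, R); (Down, L)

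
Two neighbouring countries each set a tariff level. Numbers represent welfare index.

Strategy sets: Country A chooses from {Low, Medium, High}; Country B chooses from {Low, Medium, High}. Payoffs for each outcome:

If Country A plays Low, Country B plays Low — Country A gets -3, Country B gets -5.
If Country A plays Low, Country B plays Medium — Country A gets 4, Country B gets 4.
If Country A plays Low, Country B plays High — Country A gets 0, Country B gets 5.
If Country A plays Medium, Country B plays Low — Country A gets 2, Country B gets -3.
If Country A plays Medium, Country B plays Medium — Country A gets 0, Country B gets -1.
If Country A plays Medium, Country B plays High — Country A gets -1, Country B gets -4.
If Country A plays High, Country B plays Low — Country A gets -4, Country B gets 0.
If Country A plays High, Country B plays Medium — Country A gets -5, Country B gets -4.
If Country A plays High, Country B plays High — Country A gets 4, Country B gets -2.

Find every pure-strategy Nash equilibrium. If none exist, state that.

Country A against Low: payoffs -3, 2, -4 → best response Medium.
Country A against Medium: payoffs 4, 0, -5 → best response Low.
Country A against High: payoffs 0, -1, 4 → best response High.
Country B against Low: payoffs -5, 4, 5 → best response High.
Country B against Medium: payoffs -3, -1, -4 → best response Medium.
Country B against High: payoffs 0, -4, -2 → best response Low.
No profile is a mutual best response for all players.

none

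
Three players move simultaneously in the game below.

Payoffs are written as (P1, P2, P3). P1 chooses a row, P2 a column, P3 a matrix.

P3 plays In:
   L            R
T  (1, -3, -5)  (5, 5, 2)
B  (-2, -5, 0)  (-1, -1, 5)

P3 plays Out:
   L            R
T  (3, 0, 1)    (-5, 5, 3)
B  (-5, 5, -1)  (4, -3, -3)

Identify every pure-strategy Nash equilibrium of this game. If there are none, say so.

P1 against (L, In): payoffs 1, -2 → best response T.
P1 against (L, Out): payoffs 3, -5 → best response T.
P1 against (R, In): payoffs 5, -1 → best response T.
P1 against (R, Out): payoffs -5, 4 → best response B.
P2 against (T, In): payoffs -3, 5 → best response R.
P2 against (T, Out): payoffs 0, 5 → best response R.
P2 against (B, In): payoffs -5, -1 → best response R.
P2 against (B, Out): payoffs 5, -3 → best response L.
P3 against (T, L): payoffs -5, 1 → best response Out.
P3 against (T, R): payoffs 2, 3 → best response Out.
P3 against (B, L): payoffs 0, -1 → best response In.
P3 against (B, R): payoffs 5, -3 → best response In.
No profile is a mutual best response for all players.

none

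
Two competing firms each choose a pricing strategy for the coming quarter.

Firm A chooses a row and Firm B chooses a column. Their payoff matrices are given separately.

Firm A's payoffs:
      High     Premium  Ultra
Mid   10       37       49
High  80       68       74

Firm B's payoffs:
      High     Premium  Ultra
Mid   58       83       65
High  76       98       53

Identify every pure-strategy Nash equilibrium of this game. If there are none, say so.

For each player, find the best response to each opponent profile; mutual best responses are the pure NE.
Firm A against High: payoffs 10, 80 → best response High.
Firm A against Premium: payoffs 37, 68 → best response High.
Firm A against Ultra: payoffs 49, 74 → best response High.
Firm B against Mid: payoffs 58, 83, 65 → best response Premium.
Firm B against High: payoffs 76, 98, 53 → best response Premium.
Mutual best responses: (High, Premium).

Pure NE: (High, Premium)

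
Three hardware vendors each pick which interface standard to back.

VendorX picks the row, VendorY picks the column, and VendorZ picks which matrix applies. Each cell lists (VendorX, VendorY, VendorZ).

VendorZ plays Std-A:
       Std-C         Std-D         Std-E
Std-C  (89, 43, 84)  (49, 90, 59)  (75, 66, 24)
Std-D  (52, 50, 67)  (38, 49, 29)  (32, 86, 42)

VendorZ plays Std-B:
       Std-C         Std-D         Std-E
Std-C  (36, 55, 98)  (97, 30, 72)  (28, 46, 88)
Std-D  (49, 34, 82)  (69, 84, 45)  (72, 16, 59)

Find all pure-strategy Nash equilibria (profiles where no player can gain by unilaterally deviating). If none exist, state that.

VendorX against (Std-C, Std-A): payoffs 89, 52 → best response Std-C.
VendorX against (Std-C, Std-B): payoffs 36, 49 → best response Std-D.
VendorX against (Std-D, Std-A): payoffs 49, 38 → best response Std-C.
VendorX against (Std-D, Std-B): payoffs 97, 69 → best response Std-C.
VendorX against (Std-E, Std-A): payoffs 75, 32 → best response Std-C.
VendorX against (Std-E, Std-B): payoffs 28, 72 → best response Std-D.
VendorY against (Std-C, Std-A): payoffs 43, 90, 66 → best response Std-D.
VendorY against (Std-C, Std-B): payoffs 55, 30, 46 → best response Std-C.
VendorY against (Std-D, Std-A): payoffs 50, 49, 86 → best response Std-E.
VendorY against (Std-D, Std-B): payoffs 34, 84, 16 → best response Std-D.
VendorZ against (Std-C, Std-C): payoffs 84, 98 → best response Std-B.
VendorZ against (Std-C, Std-D): payoffs 59, 72 → best response Std-B.
VendorZ against (Std-C, Std-E): payoffs 24, 88 → best response Std-B.
VendorZ against (Std-D, Std-C): payoffs 67, 82 → best response Std-B.
VendorZ against (Std-D, Std-D): payoffs 29, 45 → best response Std-B.
VendorZ against (Std-D, Std-E): payoffs 42, 59 → best response Std-B.
No profile is a mutual best response for all players.

This game has no pure Nash equilibrium.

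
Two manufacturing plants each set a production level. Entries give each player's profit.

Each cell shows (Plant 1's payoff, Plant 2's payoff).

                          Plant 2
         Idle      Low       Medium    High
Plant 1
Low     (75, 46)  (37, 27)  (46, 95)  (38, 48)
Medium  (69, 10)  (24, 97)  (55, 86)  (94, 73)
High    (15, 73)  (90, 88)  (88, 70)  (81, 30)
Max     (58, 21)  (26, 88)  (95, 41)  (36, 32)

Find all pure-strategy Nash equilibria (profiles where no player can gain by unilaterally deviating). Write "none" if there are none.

The unique pure-strategy Nash equilibrium is (High, Low).

(Low, Idle): Plant 2 can switch to Medium (46 → 95). Not NE.
(Low, Low): Plant 1 can switch to High (37 → 90). Not NE.
(Low, Medium): Plant 1 can switch to Medium (46 → 55). Not NE.
(Low, High): Plant 1 can switch to Medium (38 → 94). Not NE.
(Medium, Idle): Plant 1 can switch to Low (69 → 75). Not NE.
(Medium, Low): Plant 1 can switch to Low (24 → 37). Not NE.
(Medium, Medium): Plant 1 can switch to High (55 → 88). Not NE.
(Medium, High): Plant 2 can switch to Low (73 → 97). Not NE.
(High, Idle): Plant 1 can switch to Low (15 → 75). Not NE.
(High, Low): Plant 1 gets 90, best alternative 37; Plant 2 gets 88, best alternative 73. No profitable deviation — NE.
(High, Medium): Plant 1 can switch to Max (88 → 95). Not NE.
(High, High): Plant 1 can switch to Medium (81 → 94). Not NE.
(Max, Idle): Plant 1 can switch to Low (58 → 75). Not NE.
(The remaining 3 profiles each have a profitable deviation by the same check.)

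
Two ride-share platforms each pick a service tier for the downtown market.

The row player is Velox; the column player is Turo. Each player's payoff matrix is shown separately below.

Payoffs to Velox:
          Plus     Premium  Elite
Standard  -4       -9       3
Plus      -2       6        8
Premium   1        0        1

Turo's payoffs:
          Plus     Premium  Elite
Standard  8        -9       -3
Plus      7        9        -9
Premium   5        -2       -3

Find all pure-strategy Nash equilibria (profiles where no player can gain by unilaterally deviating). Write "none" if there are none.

(Plus, Premium); (Premium, Plus)

Velox against Plus: payoffs -4, -2, 1 → best response Premium.
Velox against Premium: payoffs -9, 6, 0 → best response Plus.
Velox against Elite: payoffs 3, 8, 1 → best response Plus.
Turo against Standard: payoffs 8, -9, -3 → best response Plus.
Turo against Plus: payoffs 7, 9, -9 → best response Premium.
Turo against Premium: payoffs 5, -2, -3 → best response Plus.
Mutual best responses: (Plus, Premium); (Premium, Plus).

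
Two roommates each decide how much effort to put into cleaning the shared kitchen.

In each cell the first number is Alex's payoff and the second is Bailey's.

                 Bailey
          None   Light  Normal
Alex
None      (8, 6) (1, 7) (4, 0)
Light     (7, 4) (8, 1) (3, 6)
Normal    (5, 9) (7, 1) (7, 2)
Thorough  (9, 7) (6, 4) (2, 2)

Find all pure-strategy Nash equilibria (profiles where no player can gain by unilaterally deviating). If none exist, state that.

(Thorough, None)

Check each profile: it is a Nash equilibrium iff no player can strictly gain by switching unilaterally.
(None, None): Alex can switch to Thorough (8 → 9). Not NE.
(None, Light): Alex can switch to Light (1 → 8). Not NE.
(None, Normal): Alex can switch to Normal (4 → 7). Not NE.
(Light, None): Alex can switch to None (7 → 8). Not NE.
(Light, Light): Bailey can switch to None (1 → 4). Not NE.
(Light, Normal): Alex can switch to None (3 → 4). Not NE.
(Normal, None): Alex can switch to None (5 → 8). Not NE.
(Normal, Light): Alex can switch to Light (7 → 8). Not NE.
(Thorough, None): Alex gets 9, best alternative 8; Bailey gets 7, best alternative 4. No profitable deviation — NE.
(The remaining 3 profiles each have a profitable deviation by the same check.)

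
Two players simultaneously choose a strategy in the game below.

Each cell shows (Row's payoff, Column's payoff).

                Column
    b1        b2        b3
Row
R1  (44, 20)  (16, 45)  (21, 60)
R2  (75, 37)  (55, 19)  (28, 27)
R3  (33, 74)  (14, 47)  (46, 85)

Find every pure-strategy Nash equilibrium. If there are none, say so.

For each strategy profile, look for a profitable unilateral deviation.
(R1, b1): Row can switch to R2 (44 → 75). Not NE.
(R1, b2): Row can switch to R2 (16 → 55). Not NE.
(R1, b3): Row can switch to R2 (21 → 28). Not NE.
(R2, b1): Row gets 75, best alternative 44; Column gets 37, best alternative 27. No profitable deviation — NE.
(R2, b2): Column can switch to b1 (19 → 37). Not NE.
(R2, b3): Row can switch to R3 (28 → 46). Not NE.
(R3, b1): Row can switch to R1 (33 → 44). Not NE.
(R3, b3): Row gets 46, best alternative 28; Column gets 85, best alternative 74. No profitable deviation — NE.
(The remaining 1 profile has a profitable deviation by the same check.)

The pure Nash equilibria are (R2, b1); (R3, b3).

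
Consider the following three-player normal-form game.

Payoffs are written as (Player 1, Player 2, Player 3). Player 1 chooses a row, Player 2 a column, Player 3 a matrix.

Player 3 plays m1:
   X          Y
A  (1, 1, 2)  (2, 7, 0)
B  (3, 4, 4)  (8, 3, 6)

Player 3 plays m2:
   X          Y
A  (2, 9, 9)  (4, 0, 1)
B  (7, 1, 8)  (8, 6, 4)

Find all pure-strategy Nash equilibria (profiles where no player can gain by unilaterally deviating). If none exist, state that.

No pure-strategy Nash equilibrium.

(A, X, m1): Player 1 can switch to B (1 → 3). Not NE.
(A, X, m2): Player 1 can switch to B (2 → 7). Not NE.
(A, Y, m1): Player 1 can switch to B (2 → 8). Not NE.
(A, Y, m2): Player 1 can switch to B (4 → 8). Not NE.
(B, X, m1): Player 3 can switch to m2 (4 → 8). Not NE.
(B, X, m2): Player 2 can switch to Y (1 → 6). Not NE.
(The remaining 2 profiles each have a profitable deviation by the same check.)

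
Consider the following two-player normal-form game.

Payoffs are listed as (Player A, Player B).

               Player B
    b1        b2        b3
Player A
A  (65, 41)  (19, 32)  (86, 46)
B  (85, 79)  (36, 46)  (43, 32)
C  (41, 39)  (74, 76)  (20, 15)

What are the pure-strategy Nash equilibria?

The pure Nash equilibria are (A, b3); (B, b1); (C, b2).

Check each profile: it is a Nash equilibrium iff no player can strictly gain by switching unilaterally.
(A, b1): Player A can switch to B (65 → 85). Not NE.
(A, b2): Player A can switch to B (19 → 36). Not NE.
(A, b3): Player A gets 86, best alternative 43; Player B gets 46, best alternative 41. No profitable deviation — NE.
(B, b1): Player A gets 85, best alternative 65; Player B gets 79, best alternative 46. No profitable deviation — NE.
(B, b2): Player A can switch to C (36 → 74). Not NE.
(B, b3): Player A can switch to A (43 → 86). Not NE.
(C, b1): Player A can switch to A (41 → 65). Not NE.
(C, b2): Player A gets 74, best alternative 36; Player B gets 76, best alternative 39. No profitable deviation — NE.
(C, b3): Player A can switch to A (20 → 86). Not NE.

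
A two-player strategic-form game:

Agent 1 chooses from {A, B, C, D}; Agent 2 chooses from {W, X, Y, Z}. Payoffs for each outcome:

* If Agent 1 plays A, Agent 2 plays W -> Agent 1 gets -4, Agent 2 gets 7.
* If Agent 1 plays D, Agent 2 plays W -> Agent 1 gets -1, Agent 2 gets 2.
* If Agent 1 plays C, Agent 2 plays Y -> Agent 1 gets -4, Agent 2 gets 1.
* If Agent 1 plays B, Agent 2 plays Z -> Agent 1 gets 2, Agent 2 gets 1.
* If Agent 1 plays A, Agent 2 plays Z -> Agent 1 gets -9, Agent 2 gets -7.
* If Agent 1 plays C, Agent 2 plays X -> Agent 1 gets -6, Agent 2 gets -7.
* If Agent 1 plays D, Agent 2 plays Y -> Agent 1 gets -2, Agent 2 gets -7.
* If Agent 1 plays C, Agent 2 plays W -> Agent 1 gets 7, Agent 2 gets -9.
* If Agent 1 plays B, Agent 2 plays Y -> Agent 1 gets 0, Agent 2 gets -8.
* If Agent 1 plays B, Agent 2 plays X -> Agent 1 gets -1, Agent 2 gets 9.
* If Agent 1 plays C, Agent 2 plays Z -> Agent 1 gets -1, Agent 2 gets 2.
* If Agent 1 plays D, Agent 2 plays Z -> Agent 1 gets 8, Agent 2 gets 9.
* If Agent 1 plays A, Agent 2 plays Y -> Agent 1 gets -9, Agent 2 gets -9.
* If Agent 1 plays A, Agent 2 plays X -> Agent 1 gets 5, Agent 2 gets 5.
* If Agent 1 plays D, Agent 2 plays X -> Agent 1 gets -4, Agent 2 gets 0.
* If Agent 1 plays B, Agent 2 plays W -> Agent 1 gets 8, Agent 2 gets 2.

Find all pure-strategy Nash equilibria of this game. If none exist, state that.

Pure NE: (D, Z)

Agent 1 against W: payoffs -4, 8, 7, -1 → best response B.
Agent 1 against X: payoffs 5, -1, -6, -4 → best response A.
Agent 1 against Y: payoffs -9, 0, -4, -2 → best response B.
Agent 1 against Z: payoffs -9, 2, -1, 8 → best response D.
Agent 2 against A: payoffs 7, 5, -9, -7 → best response W.
Agent 2 against B: payoffs 2, 9, -8, 1 → best response X.
Agent 2 against C: payoffs -9, -7, 1, 2 → best response Z.
Agent 2 against D: payoffs 2, 0, -7, 9 → best response Z.
Mutual best responses: (D, Z).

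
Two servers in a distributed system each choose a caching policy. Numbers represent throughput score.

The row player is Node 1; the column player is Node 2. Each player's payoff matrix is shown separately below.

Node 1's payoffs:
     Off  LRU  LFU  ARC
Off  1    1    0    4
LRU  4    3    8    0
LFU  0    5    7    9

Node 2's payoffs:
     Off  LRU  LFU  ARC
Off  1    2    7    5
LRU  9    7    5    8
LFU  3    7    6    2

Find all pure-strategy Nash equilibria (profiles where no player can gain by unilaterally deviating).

For each player, find the best response to each opponent profile; mutual best responses are the pure NE.
Node 1 against Off: payoffs 1, 4, 0 → best response LRU.
Node 1 against LRU: payoffs 1, 3, 5 → best response LFU.
Node 1 against LFU: payoffs 0, 8, 7 → best response LRU.
Node 1 against ARC: payoffs 4, 0, 9 → best response LFU.
Node 2 against Off: payoffs 1, 2, 7, 5 → best response LFU.
Node 2 against LRU: payoffs 9, 7, 5, 8 → best response Off.
Node 2 against LFU: payoffs 3, 7, 6, 2 → best response LRU.
Mutual best responses: (LRU, Off); (LFU, LRU).

Pure-strategy Nash equilibria: (LRU, Off) and (LFU, LRU)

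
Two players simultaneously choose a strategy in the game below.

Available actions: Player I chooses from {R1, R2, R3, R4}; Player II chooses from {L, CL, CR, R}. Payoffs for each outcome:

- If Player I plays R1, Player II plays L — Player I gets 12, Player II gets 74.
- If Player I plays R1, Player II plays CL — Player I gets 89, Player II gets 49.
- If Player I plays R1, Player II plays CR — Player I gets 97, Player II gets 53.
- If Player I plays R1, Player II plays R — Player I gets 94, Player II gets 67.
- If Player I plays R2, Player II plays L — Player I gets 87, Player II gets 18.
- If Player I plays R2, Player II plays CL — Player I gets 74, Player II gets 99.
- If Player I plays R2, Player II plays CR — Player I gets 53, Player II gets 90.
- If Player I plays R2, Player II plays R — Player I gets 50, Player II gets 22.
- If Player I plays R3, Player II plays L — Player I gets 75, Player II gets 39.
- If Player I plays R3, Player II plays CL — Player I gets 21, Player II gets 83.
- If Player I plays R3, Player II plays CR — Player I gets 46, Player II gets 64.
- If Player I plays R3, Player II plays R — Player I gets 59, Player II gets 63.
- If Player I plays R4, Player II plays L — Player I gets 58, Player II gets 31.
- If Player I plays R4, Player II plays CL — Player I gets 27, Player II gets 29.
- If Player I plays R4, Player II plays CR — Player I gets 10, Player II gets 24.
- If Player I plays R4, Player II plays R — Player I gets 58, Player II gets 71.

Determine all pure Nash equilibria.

Player I against L: payoffs 12, 87, 75, 58 → best response R2.
Player I against CL: payoffs 89, 74, 21, 27 → best response R1.
Player I against CR: payoffs 97, 53, 46, 10 → best response R1.
Player I against R: payoffs 94, 50, 59, 58 → best response R1.
Player II against R1: payoffs 74, 49, 53, 67 → best response L.
Player II against R2: payoffs 18, 99, 90, 22 → best response CL.
Player II against R3: payoffs 39, 83, 64, 63 → best response CL.
Player II against R4: payoffs 31, 29, 24, 71 → best response R.
No profile is a mutual best response for all players.

No pure-strategy Nash equilibrium.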